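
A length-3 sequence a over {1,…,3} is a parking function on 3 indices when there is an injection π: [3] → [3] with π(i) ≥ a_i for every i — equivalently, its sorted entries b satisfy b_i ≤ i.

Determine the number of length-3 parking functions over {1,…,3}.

#PF = (4−3)·4^(3−1) = 1×16 = 16
One tuple (3,1,1) → sorted (1,1,3): b_i ≤ i ∀i, a PF.

16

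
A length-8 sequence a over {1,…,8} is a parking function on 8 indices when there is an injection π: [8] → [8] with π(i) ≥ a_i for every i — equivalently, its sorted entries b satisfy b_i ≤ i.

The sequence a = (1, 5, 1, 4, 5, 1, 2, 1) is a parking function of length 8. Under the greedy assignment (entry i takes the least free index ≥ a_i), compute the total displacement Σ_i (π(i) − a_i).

Σπ = 8·9/2 = 36 (π permutes [8]); Σa = 1+5+1+4+5+1+2+1 = 20; disp = 36−20 = 16.

16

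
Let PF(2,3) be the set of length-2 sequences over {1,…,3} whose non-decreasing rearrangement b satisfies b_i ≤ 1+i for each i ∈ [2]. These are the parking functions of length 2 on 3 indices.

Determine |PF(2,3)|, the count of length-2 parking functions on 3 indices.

|PF(2,3)| = (3+1−2)·(3+1)^{2−1} = 2 · 4 = 8 (Konheim–Weiss)
One tuple (2,1) → sorted (1,2): b_i ≤ 1+i ∀i, a PF.

8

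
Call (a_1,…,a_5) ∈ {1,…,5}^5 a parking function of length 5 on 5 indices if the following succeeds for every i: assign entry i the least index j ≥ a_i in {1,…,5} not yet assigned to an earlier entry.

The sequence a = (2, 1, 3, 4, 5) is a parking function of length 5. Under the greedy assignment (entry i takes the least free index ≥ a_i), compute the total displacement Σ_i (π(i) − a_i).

0

Σπ = 15 ({1..5} each once); Σa = 2+1+3+4+5 = 15; disp = 15−15 = 0.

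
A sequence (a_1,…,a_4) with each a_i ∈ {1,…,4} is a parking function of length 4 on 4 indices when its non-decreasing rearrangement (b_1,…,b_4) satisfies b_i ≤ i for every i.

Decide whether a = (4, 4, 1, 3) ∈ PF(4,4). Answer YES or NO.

Sorted: b = (1, 3, 4, 4).
  b_1=1 ≤ 1
  b_2=3 > 2
  fails at i=2 ⇒ NO

NO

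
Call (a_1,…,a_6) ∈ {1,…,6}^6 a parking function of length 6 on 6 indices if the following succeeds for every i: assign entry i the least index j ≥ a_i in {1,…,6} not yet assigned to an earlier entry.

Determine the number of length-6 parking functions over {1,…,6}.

16807

#PF = (7−6)·7^(6−1) = 1×16807 = 16807 [KW]
E.g. (2,2,1,1,2,2) → sorted (1,1,2,2,2,2): b_i ≤ i ∀i, a PF.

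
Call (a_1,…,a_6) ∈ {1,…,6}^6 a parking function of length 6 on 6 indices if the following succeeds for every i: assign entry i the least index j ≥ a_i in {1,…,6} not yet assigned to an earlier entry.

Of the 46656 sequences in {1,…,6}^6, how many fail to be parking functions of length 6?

29849

|PF| = 1·7^5 = 1 · 16807 = 16807
E.g. (4,4,6,4,5,4) → sorted (4,4,4,4,5,6): b_1=4>1, not a PF.
So 46656 − 16807 = 29849 fail.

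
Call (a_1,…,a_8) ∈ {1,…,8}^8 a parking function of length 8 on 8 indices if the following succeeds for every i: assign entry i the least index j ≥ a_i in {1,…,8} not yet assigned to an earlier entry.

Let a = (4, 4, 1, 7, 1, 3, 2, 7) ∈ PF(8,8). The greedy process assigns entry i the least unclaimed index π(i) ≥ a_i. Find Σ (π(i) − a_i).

Σπ = 8·9/2 = 36 (π permutes [8]); Σa = 4+4+1+7+1+3+2+7 = 29; disp = 36−29 = 7.

7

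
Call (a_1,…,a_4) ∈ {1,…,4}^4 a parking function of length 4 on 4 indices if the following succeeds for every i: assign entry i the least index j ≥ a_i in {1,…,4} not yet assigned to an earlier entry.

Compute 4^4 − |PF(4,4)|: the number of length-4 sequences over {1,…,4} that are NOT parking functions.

|PF| = (4−4+1)·(4+1)^(4−1) = 1×125 = 125 [KW]
Example (4,3,3,4) → sorted (3,3,4,4): b_1=3>1, not a PF.
4^4 − 125 = 256 − 125 = 131

131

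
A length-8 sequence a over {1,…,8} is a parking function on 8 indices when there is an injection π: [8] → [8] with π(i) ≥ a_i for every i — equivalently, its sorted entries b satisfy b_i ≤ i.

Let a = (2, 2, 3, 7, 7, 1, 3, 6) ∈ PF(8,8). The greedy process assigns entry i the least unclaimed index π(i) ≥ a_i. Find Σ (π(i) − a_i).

5

Σπ = 36 ({1..8} each once); Σa = 2+2+3+7+7+1+3+6 = 31; disp = 36−31 = 5.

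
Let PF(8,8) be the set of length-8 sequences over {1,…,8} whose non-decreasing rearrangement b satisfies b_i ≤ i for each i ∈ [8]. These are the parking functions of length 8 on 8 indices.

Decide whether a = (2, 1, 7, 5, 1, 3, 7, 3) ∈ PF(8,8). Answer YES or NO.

YES

Rearranged: b = (1, 1, 2, 3, 3, 5, 7, 7).
  b_1=1 ≤ 1
  b_2=1 ≤ 2
  b_3=2 ≤ 3
  b_4=3 ≤ 4
  b_5=3 ≤ 5
  b_6=5 ≤ 6
  b_7=7 ≤ 7
  b_8=7 ≤ 8
All bounds hold ⇒ YES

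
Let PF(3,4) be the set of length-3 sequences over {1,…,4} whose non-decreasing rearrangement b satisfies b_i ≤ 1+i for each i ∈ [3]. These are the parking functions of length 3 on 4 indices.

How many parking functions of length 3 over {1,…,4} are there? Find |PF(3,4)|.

50

|PF| = 2·5^2 = 2 · 25 = 50
E.g. (3,1,3) → sorted (1,3,3): b_i ≤ 1+i ∀i, a PF.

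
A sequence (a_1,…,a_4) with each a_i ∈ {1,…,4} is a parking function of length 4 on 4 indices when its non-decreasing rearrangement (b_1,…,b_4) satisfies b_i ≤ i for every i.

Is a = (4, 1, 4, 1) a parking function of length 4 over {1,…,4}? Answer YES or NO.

Order a: b = (1, 1, 4, 4).
  b_1=1 ≤ 1
  b_2=1 ≤ 2
  b_3=4 > 3
  fails at i=3 ⇒ NO

NO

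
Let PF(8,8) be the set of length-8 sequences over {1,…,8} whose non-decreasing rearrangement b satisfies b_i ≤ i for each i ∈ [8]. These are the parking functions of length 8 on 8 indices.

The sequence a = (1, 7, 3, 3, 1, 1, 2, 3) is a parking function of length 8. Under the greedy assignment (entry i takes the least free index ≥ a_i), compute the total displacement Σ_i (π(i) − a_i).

Σπ(i) = 1+…+8 = 36; Σa = 1+7+3+3+1+1+2+3 = 21; disp = 36−21 = 15.

15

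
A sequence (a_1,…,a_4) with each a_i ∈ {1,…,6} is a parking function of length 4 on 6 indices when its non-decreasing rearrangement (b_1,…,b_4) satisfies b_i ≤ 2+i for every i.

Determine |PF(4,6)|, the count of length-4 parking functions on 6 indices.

1029

|PF(4,6)| = 3·7^3 = 3·343 = 1029 (Pollak)
Example (5,4,2,5) → sorted (2,4,5,5): b_i ≤ 2+i ∀i, a PF.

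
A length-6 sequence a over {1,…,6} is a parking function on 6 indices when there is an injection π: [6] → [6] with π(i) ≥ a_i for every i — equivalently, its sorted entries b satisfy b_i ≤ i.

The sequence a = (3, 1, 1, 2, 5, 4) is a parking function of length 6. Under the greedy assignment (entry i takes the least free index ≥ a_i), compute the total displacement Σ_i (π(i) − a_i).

5

Σπ(i) = 1+…+6 = 21; Σa = 3+1+1+2+5+4 = 16; disp = 21−16 = 5.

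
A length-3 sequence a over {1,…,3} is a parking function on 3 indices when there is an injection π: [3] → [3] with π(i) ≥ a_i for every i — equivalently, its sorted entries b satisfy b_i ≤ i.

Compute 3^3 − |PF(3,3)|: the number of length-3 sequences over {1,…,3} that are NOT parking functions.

|PF(3,3)| = 1·4^2 = 1×16 = 16 (Pollak)
Example (3,3,3) → sorted (3,3,3): b_1=3>1, not a PF.
3^3 − 16 = 27 − 16 = 11

11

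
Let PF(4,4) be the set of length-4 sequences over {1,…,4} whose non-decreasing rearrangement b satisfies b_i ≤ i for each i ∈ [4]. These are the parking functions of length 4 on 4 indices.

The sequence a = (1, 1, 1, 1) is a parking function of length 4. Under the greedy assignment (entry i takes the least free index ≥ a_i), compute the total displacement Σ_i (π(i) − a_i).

6

Σπ(i) = 1+…+4 = 10; Σa = 1+1+1+1 = 4; disp = 10−4 = 6.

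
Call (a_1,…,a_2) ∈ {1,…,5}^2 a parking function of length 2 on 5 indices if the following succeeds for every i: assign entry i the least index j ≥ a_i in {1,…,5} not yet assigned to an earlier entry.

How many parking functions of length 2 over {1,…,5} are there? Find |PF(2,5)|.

24

|PF| = (5+1−2)·(5+1)^{2−1} = 4·6 = 24 (Konheim–Weiss)
Example (3,5) → sorted (3,5): b_i ≤ 3+i ∀i, a PF.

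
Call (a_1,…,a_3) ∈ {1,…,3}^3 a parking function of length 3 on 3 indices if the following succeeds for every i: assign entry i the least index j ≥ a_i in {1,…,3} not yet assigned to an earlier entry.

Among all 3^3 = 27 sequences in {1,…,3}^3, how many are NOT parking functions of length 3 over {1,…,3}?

|PF| = 1·4^2 = 1·16 = 16 (Konheim–Weiss)
Example (3,3,1) → sorted (1,3,3): b_2=3>2, not a PF.
3^3 − 16 = 27 − 16 = 11

11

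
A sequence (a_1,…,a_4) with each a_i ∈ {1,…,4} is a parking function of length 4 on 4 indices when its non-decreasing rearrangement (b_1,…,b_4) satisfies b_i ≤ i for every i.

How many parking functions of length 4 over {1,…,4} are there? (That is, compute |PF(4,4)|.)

125

Count = (4+1−4)·(4+1)^{4−1} = 1×125 = 125 [KW]
One tuple (2,3,1,4) → sorted (1,2,3,4): b_i ≤ i ∀i, a PF.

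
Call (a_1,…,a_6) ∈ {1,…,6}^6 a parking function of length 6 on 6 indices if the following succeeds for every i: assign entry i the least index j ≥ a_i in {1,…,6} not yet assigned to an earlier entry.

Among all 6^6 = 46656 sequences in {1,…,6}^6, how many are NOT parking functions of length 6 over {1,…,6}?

29849

#PF = (6+1−6)·(6+1)^{6−1} = 1·16807 = 16807 (Pollak)
Example (1,1,6,6,5,4) → sorted (1,1,4,5,6,6): b_3=4>3, not a PF.
So 46656 − 16807 = 29849 fail.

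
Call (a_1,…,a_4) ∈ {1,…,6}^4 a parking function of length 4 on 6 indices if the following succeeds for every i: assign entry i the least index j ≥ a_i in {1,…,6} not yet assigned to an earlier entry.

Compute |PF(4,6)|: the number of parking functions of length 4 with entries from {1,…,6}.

|PF(4,6)| = 3·7^3 = 3·343 = 1029 [KW]
E.g. (4,1,5,2) → sorted (1,2,4,5): b_i ≤ 2+i ∀i, a PF.

1029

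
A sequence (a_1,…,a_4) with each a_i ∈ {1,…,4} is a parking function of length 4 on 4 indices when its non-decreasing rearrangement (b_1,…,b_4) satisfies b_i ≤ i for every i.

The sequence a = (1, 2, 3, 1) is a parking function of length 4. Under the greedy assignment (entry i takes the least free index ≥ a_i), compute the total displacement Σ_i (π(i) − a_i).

3

Σπ = 4·5/2 = 10 (π permutes [4]); Σa = 1+2+3+1 = 7; disp = 10−7 = 3.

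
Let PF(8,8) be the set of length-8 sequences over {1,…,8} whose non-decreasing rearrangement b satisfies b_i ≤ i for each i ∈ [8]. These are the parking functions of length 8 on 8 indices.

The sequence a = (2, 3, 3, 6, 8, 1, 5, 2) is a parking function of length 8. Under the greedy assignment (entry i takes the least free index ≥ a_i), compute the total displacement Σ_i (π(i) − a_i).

Σπ = 8·9/2 = 36 (π permutes [8]); Σa = 2+3+3+6+8+1+5+2 = 30; disp = 36−30 = 6.

6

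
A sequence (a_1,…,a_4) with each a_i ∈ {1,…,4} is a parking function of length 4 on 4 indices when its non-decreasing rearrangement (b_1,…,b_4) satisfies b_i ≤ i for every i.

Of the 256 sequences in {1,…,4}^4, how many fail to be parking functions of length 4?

131

Count = (4+1−4)·(4+1)^{4−1} = 1×125 = 125 (Pollak)
One tuple (2,1,4,4) → sorted (1,2,4,4): b_3=4>3, not a PF.
Total 256; non-PF = 256−125 = 131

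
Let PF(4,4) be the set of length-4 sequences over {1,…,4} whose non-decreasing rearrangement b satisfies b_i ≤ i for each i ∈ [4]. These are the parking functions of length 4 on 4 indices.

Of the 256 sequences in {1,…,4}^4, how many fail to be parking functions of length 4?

131

#PF = (5−4)·5^(4−1) = 1·125 = 125
E.g. (3,2,4,4) → sorted (2,3,4,4): b_1=2>1, not a PF.
4^4 − 125 = 256 − 125 = 131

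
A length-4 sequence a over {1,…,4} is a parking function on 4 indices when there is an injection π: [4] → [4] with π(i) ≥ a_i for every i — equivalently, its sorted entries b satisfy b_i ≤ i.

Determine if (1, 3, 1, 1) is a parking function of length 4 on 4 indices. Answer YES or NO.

YES

Order a: b = (1, 1, 1, 3).
  b_1=1 ≤ 1
  b_2=1 ≤ 2
  b_3=1 ≤ 3
  b_4=3 ≤ 4
All bounds hold ⇒ YES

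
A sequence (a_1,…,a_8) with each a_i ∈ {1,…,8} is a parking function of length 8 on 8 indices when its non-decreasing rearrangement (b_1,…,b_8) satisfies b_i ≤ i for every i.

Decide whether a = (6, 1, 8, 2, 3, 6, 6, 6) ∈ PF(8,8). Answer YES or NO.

Rearranged: b = (1, 2, 3, 6, 6, 6, 6, 8).
  b_1=1 ≤ 1
  b_2=2 ≤ 2
  b_3=3 ≤ 3
  b_4=6 > 4
  fails at i=4 ⇒ NO

NO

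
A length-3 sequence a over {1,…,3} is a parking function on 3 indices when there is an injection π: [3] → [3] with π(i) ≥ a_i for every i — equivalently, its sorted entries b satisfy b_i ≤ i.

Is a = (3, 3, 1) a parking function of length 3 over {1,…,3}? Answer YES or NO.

Order a: b = (1, 3, 3).
  b_1=1 ≤ 1
  b_2=3 > 2
  fails at i=2 ⇒ NO

NO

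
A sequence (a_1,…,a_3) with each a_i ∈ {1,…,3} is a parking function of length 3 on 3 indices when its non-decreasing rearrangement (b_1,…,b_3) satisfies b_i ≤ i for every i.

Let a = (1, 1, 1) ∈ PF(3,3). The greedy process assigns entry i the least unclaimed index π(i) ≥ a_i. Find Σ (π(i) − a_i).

3

Σπ = 3·4/2 = 6 (π permutes [3]); Σa = 1+1+1 = 3; disp = 6−3 = 3.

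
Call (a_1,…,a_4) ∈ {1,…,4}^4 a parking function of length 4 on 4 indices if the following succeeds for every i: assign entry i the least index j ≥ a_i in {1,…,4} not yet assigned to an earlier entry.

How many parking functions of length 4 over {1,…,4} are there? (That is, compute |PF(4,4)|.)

125

#PF = (5−4)·5^(4−1) = 1×125 = 125 (Konheim–Weiss)
Check (3,1,1,3) → sorted (1,1,3,3): b_i ≤ i ∀i, a PF.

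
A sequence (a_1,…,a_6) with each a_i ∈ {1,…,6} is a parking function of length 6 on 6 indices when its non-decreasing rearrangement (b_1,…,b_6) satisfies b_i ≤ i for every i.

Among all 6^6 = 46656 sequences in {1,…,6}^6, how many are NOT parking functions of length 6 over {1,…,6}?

#PF = 1·7^5 = 1 · 16807 = 16807 (Konheim–Weiss)
E.g. (4,5,5,6,5,6) → sorted (4,5,5,5,6,6): b_1=4>1, not a PF.
So 46656 − 16807 = 29849 fail.

29849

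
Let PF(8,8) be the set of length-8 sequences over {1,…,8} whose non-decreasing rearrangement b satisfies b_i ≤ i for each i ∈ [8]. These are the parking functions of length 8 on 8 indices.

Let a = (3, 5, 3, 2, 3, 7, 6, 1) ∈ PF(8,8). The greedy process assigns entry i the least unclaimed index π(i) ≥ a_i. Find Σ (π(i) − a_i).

Σπ = 36 ({1..8} each once); Σa = 3+5+3+2+3+7+6+1 = 30; disp = 36−30 = 6.

6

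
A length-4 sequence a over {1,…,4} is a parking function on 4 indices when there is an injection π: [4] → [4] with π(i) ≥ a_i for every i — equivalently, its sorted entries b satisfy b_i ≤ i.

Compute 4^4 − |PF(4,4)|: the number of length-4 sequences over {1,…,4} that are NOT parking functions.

|PF(4,4)| = (4+1−4)·(4+1)^{4−1} = 1·125 = 125 (Pollak)
E.g. (4,3,3,4) → sorted (3,3,4,4): b_1=3>1, not a PF.
So 256 − 125 = 131 fail.

131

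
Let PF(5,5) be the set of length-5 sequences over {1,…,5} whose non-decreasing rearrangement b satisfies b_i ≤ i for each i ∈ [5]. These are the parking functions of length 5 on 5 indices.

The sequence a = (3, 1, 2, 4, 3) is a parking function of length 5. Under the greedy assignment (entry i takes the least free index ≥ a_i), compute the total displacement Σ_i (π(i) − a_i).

2

Σπ = 5·6/2 = 15 (π permutes [5]); Σa = 3+1+2+4+3 = 13; disp = 15−13 = 2.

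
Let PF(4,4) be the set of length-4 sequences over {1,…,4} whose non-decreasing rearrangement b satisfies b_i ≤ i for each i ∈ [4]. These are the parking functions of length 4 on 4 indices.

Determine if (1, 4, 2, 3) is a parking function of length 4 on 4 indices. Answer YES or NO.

Order a: b = (1, 2, 3, 4).
  b_1=1 ≤ 1
  b_2=2 ≤ 2
  b_3=3 ≤ 3
  b_4=4 ≤ 4
All bounds hold ⇒ YES

YES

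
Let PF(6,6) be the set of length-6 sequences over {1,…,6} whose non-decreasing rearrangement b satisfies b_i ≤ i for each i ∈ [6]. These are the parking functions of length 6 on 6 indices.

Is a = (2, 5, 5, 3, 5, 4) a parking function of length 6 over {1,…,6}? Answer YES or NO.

Order a: b = (2, 3, 4, 5, 5, 5).
  b_1=2 > 1
  fails at i=1 ⇒ NO

NO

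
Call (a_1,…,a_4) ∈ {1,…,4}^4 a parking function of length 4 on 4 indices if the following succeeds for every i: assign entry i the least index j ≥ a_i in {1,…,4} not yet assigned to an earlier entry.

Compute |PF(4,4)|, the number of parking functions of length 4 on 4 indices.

125

|PF(4,4)| = 1·5^3 = 1·125 = 125 (Konheim–Weiss)
Check (1,2,3,3) → sorted (1,2,3,3): b_i ≤ i ∀i, a PF.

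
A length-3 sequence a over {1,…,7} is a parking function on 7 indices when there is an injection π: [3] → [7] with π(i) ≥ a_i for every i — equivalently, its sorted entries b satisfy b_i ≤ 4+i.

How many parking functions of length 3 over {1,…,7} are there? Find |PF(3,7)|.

|PF(3,7)| = (7+1−3)·(7+1)^{3−1} = 5×64 = 320 (Konheim–Weiss)
Example (1,6,3) → sorted (1,3,6): b_i ≤ 4+i ∀i, a PF.

320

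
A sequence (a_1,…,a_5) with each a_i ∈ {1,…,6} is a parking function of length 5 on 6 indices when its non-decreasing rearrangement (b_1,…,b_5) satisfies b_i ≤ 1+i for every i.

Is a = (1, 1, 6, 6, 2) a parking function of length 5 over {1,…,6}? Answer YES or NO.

Sorted: b = (1, 1, 2, 6, 6).
  b_1=1 ≤ 2
  b_2=1 ≤ 3
  b_3=2 ≤ 4
  b_4=6 > 5
  fails at i=4 ⇒ NO

NO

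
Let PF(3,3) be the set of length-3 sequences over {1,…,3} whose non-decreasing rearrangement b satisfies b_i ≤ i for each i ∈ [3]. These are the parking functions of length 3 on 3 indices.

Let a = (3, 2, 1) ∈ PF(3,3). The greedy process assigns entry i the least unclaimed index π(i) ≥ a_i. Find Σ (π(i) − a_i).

0

Σπ = 6 ({1..3} each once); Σa = 3+2+1 = 6; disp = 6−6 = 0.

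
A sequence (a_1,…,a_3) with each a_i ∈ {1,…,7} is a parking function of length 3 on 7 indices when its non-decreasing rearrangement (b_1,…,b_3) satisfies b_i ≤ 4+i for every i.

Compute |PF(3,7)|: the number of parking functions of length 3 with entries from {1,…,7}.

320

|PF(3,7)| = (8−3)·8^(3−1) = 5×64 = 320
One tuple (4,4,5) → sorted (4,4,5): b_i ≤ 4+i ∀i, a PF.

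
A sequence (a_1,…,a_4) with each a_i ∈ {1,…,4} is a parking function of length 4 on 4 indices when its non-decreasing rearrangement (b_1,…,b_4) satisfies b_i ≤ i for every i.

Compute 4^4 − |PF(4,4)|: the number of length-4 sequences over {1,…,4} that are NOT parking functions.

131

Count = 1·5^3 = 1×125 = 125 (Konheim–Weiss)
Check (2,4,4,3) → sorted (2,3,4,4): b_1=2>1, not a PF.
Total 256; non-PF = 256−125 = 131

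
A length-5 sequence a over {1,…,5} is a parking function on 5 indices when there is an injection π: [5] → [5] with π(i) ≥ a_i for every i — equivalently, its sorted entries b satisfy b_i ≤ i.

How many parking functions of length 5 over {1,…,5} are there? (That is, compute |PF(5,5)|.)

|PF(5,5)| = (5+1−5)·(5+1)^{5−1} = 1 · 1296 = 1296
E.g. (3,2,2,1,5) → sorted (1,2,2,3,5): b_i ≤ i ∀i, a PF.

1296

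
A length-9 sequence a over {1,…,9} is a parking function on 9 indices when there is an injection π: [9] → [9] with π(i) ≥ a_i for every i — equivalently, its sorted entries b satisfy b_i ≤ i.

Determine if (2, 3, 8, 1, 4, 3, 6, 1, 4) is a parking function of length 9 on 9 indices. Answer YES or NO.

YES

Sorted: b = (1, 1, 2, 3, 3, 4, 4, 6, 8).
  b_1=1 ≤ 1
  b_2=1 ≤ 2
  b_3=2 ≤ 3
  b_4=3 ≤ 4
  b_5=3 ≤ 5
  b_6=4 ≤ 6
  b_7=4 ≤ 7
  b_8=6 ≤ 8
  b_9=8 ≤ 9
All bounds hold ⇒ YES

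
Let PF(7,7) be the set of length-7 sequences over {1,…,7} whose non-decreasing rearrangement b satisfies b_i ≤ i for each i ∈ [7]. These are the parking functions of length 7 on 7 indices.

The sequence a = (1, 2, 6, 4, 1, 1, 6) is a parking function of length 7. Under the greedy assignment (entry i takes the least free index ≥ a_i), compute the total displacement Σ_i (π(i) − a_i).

Σπ(i) = 1+…+7 = 28; Σa = 1+2+6+4+1+1+6 = 21; disp = 28−21 = 7.

7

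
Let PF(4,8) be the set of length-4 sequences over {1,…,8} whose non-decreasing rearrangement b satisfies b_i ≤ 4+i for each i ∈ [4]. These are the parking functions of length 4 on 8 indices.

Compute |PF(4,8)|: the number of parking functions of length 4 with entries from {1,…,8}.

3645

Count = 5·9^3 = 5·729 = 3645 (Pollak)
Check (6,6,6,5) → sorted (5,6,6,6): b_i ≤ 4+i ∀i, a PF.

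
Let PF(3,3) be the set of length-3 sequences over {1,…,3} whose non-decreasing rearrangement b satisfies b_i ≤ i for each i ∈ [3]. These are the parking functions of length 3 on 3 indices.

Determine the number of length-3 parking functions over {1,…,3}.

|PF| = (4−3)·4^(3−1) = 1·16 = 16 (Pollak)
Check (1,1,2) → sorted (1,1,2): b_i ≤ i ∀i, a PF.

16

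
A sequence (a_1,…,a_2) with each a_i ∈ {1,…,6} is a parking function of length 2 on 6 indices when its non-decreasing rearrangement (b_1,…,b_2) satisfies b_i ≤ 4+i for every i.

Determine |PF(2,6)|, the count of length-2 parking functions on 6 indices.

|PF| = (6−2+1)·(6+1)^(2−1) = 5×7 = 35 [KW]
One tuple (5,3) → sorted (3,5): b_i ≤ 4+i ∀i, a PF.

35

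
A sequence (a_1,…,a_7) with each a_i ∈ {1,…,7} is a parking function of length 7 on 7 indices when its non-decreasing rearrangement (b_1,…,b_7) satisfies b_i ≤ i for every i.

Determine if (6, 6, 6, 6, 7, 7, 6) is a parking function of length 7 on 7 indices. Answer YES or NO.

NO

Rearranged: b = (6, 6, 6, 6, 6, 7, 7).
  b_1=6 > 1
  fails at i=1 ⇒ NO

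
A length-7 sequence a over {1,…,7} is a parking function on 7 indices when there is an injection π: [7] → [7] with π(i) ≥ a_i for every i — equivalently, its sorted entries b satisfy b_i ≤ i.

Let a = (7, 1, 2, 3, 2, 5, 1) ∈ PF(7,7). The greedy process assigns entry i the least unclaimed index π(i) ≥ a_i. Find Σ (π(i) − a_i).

Σπ = 7·8/2 = 28 (π permutes [7]); Σa = 7+1+2+3+2+5+1 = 21; disp = 28−21 = 7.

7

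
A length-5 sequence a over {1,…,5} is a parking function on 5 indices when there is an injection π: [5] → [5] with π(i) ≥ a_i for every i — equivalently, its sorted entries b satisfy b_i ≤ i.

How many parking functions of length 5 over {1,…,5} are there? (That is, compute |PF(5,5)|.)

1296

|PF(5,5)| = 1·6^4 = 1 · 1296 = 1296 [KW]
Check (1,3,4,3,2) → sorted (1,2,3,3,4): b_i ≤ i ∀i, a PF.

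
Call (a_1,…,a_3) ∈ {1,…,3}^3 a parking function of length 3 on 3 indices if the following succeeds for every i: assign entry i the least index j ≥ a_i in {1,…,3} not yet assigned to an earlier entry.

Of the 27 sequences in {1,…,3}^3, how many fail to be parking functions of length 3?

11

|PF(3,3)| = (3+1−3)·(3+1)^{3−1} = 1×16 = 16 [KW]
E.g. (3,3,3) → sorted (3,3,3): b_1=3>1, not a PF.
3^3 − 16 = 27 − 16 = 11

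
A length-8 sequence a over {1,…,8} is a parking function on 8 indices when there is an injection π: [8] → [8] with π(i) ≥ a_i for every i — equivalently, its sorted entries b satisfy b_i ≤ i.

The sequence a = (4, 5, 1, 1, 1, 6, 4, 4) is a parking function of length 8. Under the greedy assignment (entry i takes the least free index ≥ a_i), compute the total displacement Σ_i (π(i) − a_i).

Σπ = 36 ({1..8} each once); Σa = 4+5+1+1+1+6+4+4 = 26; disp = 36−26 = 10.

10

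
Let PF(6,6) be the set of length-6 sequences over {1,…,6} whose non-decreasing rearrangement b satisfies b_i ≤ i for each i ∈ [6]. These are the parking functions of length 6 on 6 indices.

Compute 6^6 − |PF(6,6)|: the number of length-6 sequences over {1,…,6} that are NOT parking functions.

#PF = 1·7^5 = 1 · 16807 = 16807 (Pollak)
E.g. (4,5,5,3,6,6) → sorted (3,4,5,5,6,6): b_1=3>1, not a PF.
6^6 − 16807 = 46656 − 16807 = 29849

29849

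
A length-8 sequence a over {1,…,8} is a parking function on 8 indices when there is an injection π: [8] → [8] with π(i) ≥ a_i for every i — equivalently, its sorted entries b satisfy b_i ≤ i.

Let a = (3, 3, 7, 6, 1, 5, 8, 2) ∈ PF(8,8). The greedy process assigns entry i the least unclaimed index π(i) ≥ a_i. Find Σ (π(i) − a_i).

Σπ = 8·9/2 = 36 (π permutes [8]); Σa = 3+3+7+6+1+5+8+2 = 35; disp = 36−35 = 1.

1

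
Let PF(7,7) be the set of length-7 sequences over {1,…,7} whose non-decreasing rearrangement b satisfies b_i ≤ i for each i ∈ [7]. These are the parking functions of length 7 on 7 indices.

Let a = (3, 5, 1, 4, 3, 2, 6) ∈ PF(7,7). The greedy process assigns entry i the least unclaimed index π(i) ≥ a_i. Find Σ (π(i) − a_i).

4

Σπ = 28 ({1..7} each once); Σa = 3+5+1+4+3+2+6 = 24; disp = 28−24 = 4.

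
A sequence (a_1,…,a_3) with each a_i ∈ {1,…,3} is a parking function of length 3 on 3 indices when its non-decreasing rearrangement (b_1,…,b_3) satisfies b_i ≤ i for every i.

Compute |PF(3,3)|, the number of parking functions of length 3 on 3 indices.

|PF(3,3)| = (4−3)·4^(3−1) = 1 · 16 = 16 (Konheim–Weiss)
E.g. (1,2,3) → sorted (1,2,3): b_i ≤ i ∀i, a PF.

16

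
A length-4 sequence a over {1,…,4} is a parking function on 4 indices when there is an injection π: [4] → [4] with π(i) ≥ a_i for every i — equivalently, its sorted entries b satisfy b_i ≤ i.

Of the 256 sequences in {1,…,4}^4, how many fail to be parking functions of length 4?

|PF(4,4)| = (4−4+1)·(4+1)^(4−1) = 1·125 = 125 (Konheim–Weiss)
E.g. (4,3,2,3) → sorted (2,3,3,4): b_1=2>1, not a PF.
4^4 − 125 = 256 − 125 = 131

131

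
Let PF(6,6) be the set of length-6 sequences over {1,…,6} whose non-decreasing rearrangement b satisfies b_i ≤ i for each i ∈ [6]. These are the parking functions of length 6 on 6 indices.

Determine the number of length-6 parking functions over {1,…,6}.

|PF| = (7−6)·7^(6−1) = 1×16807 = 16807 [KW]
Check (6,3,1,2,4,1) → sorted (1,1,2,3,4,6): b_i ≤ i ∀i, a PF.

16807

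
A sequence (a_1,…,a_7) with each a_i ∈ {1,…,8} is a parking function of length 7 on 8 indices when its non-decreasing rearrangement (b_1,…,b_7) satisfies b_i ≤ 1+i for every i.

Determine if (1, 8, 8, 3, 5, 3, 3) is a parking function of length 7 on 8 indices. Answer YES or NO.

NO

Rearranged: b = (1, 3, 3, 3, 5, 8, 8).
  b_1=1 ≤ 2
  b_2=3 ≤ 3
  b_3=3 ≤ 4
  b_4=3 ≤ 5
  b_5=5 ≤ 6
  b_6=8 > 7
  fails at i=6 ⇒ NO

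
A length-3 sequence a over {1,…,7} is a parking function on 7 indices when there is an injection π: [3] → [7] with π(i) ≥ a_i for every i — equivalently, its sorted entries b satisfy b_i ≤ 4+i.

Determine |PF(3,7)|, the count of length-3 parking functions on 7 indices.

320

|PF(3,7)| = 5·8^2 = 5·64 = 320 [KW]
One tuple (2,1,3) → sorted (1,2,3): b_i ≤ 4+i ∀i, a PF.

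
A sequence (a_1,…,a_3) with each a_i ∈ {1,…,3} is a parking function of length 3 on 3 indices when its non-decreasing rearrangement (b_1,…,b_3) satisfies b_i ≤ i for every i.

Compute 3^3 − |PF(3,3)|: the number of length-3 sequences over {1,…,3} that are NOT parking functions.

|PF(3,3)| = (3−3+1)·(3+1)^(3−1) = 1 · 16 = 16
Example (3,1,3) → sorted (1,3,3): b_2=3>2, not a PF.
3^3 − 16 = 27 − 16 = 11

11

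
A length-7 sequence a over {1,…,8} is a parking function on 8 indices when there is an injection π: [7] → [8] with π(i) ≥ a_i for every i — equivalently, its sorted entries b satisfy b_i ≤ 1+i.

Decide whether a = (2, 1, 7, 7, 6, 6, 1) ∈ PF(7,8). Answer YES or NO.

Sorted: b = (1, 1, 2, 6, 6, 7, 7).
  b_1=1 ≤ 2
  b_2=1 ≤ 3
  b_3=2 ≤ 4
  b_4=6 > 5
  fails at i=4 ⇒ NO

NO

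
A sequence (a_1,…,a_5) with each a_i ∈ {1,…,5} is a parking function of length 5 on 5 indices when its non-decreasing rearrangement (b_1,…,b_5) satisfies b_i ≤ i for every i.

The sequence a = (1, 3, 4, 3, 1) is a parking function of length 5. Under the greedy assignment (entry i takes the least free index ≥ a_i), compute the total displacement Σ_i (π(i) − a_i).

3

Σπ = 15 ({1..5} each once); Σa = 1+3+4+3+1 = 12; disp = 15−12 = 3.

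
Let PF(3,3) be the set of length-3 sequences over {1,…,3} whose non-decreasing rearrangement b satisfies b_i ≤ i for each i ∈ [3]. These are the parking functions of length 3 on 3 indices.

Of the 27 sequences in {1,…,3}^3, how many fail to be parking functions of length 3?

11

#PF = 1·4^2 = 1 · 16 = 16 (Pollak)
One tuple (3,3,2) → sorted (2,3,3): b_1=2>1, not a PF.
Total 27; non-PF = 27−16 = 11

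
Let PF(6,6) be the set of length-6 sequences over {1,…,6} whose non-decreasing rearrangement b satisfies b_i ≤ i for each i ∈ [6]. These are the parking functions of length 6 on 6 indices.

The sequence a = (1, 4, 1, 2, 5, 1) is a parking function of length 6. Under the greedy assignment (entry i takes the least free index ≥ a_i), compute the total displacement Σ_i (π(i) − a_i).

Σπ = 21 ({1..6} each once); Σa = 1+4+1+2+5+1 = 14; disp = 21−14 = 7.

7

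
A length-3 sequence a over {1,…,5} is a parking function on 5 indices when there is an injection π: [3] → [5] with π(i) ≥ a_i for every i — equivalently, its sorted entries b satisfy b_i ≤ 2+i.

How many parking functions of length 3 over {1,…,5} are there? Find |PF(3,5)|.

108

Count = 3·6^2 = 3×36 = 108 (Pollak)
One tuple (4,3,3) → sorted (3,3,4): b_i ≤ 2+i ∀i, a PF.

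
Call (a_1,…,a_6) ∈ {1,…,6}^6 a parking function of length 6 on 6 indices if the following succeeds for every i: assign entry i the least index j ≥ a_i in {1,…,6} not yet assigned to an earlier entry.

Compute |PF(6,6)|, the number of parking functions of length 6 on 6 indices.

Count = (6+1−6)·(6+1)^{6−1} = 1 · 16807 = 16807 (Pollak)
One tuple (5,3,1,2,4,3) → sorted (1,2,3,3,4,5): b_i ≤ i ∀i, a PF.

16807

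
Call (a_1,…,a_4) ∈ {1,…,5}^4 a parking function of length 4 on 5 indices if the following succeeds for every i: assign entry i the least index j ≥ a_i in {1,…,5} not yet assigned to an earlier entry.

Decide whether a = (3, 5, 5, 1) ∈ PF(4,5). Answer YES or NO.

NO

Order a: b = (1, 3, 5, 5).
  b_1=1 ≤ 2
  b_2=3 ≤ 3
  b_3=5 > 4
  fails at i=3 ⇒ NO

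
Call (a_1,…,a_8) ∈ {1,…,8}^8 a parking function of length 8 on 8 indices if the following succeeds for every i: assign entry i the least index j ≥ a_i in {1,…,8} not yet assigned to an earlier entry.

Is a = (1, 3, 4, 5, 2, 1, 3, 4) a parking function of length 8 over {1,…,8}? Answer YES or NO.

YES

Sorted: b = (1, 1, 2, 3, 3, 4, 4, 5).
  b_1=1 ≤ 1
  b_2=1 ≤ 2
  b_3=2 ≤ 3
  b_4=3 ≤ 4
  b_5=3 ≤ 5
  b_6=4 ≤ 6
  b_7=4 ≤ 7
  b_8=5 ≤ 8
All bounds hold ⇒ YES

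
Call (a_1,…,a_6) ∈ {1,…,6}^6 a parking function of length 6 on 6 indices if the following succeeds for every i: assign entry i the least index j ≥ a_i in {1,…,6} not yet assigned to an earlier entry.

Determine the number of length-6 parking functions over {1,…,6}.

16807

#PF = 1·7^5 = 1·16807 = 16807 (Pollak)
Example (5,2,2,2,1,5) → sorted (1,2,2,2,5,5): b_i ≤ i ∀i, a PF.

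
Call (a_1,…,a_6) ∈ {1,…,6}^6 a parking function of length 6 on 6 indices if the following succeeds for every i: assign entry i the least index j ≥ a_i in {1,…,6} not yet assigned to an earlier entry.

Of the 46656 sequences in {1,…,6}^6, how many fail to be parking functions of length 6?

#PF = (7−6)·7^(6−1) = 1×16807 = 16807 [KW]
E.g. (2,4,3,3,3,5) → sorted (2,3,3,3,4,5): b_1=2>1, not a PF.
Total 46656; non-PF = 46656−16807 = 29849

29849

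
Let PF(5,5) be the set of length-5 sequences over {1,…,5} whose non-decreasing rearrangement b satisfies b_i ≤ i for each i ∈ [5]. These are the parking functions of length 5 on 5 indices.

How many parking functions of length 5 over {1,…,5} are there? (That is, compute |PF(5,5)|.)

1296

|PF(5,5)| = (6−5)·6^(5−1) = 1×1296 = 1296 [KW]
One tuple (2,2,1,4,5) → sorted (1,2,2,4,5): b_i ≤ i ∀i, a PF.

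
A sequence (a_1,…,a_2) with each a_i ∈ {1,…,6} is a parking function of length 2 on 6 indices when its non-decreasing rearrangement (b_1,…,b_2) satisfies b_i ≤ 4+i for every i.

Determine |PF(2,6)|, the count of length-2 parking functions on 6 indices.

35

|PF| = 5·7^1 = 5×7 = 35
Example (4,1) → sorted (1,4): b_i ≤ 4+i ∀i, a PF.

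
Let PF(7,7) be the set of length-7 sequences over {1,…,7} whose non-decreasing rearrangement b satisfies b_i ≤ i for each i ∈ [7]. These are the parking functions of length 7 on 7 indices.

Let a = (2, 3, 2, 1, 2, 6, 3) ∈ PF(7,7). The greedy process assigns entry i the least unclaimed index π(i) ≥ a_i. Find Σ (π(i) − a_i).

9

Σπ = 28 ({1..7} each once); Σa = 2+3+2+1+2+6+3 = 19; disp = 28−19 = 9.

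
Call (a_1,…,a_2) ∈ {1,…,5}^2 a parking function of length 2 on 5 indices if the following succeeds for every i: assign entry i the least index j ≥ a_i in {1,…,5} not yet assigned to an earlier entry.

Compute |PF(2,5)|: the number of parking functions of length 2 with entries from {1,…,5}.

|PF| = (5−2+1)·(5+1)^(2−1) = 4·6 = 24
E.g. (1,5) → sorted (1,5): b_i ≤ 3+i ∀i, a PF.

24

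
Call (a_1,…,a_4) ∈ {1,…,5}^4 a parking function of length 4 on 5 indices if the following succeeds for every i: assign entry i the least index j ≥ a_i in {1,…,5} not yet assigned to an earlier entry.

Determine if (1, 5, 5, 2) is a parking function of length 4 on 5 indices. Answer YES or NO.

NO

Order a: b = (1, 2, 5, 5).
  b_1=1 ≤ 2
  b_2=2 ≤ 3
  b_3=5 > 4
  fails at i=3 ⇒ NO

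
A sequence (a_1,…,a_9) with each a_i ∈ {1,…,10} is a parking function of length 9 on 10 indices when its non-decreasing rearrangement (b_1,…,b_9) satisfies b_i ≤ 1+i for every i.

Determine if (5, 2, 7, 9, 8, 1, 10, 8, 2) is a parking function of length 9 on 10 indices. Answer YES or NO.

Order a: b = (1, 2, 2, 5, 7, 8, 8, 9, 10).
  b_1=1 ≤ 2
  b_2=2 ≤ 3
  b_3=2 ≤ 4
  b_4=5 ≤ 5
  b_5=7 > 6
  fails at i=5 ⇒ NO

NO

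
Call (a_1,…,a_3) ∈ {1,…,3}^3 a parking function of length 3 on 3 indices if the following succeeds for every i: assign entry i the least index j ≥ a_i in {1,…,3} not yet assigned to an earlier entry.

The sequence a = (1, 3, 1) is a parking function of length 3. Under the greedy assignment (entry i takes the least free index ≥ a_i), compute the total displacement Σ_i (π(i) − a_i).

Σπ = 3·4/2 = 6 (π permutes [3]); Σa = 1+3+1 = 5; disp = 6−5 = 1.

1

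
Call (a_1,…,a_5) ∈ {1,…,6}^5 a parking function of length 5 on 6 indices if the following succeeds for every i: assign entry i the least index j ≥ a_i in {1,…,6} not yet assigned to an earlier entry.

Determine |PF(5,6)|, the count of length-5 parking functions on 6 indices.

Count = 2·7^4 = 2 · 2401 = 4802 [KW]
One tuple (2,1,4,5,1) → sorted (1,1,2,4,5): b_i ≤ 1+i ∀i, a PF.

4802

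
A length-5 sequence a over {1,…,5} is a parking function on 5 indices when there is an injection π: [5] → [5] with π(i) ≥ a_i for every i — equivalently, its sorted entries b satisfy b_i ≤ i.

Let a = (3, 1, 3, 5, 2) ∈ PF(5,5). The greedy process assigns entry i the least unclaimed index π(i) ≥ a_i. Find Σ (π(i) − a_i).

Σπ(i) = 1+…+5 = 15; Σa = 3+1+3+5+2 = 14; disp = 15−14 = 1.

1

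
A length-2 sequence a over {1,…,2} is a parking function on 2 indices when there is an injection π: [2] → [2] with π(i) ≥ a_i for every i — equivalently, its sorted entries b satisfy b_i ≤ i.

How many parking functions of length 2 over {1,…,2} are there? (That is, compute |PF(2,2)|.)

#PF = (2−2+1)·(2+1)^(2−1) = 1×3 = 3 [KW]
Example (2,1) → sorted (1,2): b_i ≤ i ∀i, a PF.

3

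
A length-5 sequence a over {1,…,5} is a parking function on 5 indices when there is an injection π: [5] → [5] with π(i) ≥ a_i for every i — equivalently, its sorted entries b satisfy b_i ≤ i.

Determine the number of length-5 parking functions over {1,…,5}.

1296

|PF| = 1·6^4 = 1×1296 = 1296 [KW]
Check (2,3,3,3,1) → sorted (1,2,3,3,3): b_i ≤ i ∀i, a PF.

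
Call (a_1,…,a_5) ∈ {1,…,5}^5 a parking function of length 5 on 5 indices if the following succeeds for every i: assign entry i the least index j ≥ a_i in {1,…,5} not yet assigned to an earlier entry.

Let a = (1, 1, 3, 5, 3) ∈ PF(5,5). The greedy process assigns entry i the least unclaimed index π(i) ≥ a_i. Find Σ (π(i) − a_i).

2

Σπ = 15 ({1..5} each once); Σa = 1+1+3+5+3 = 13; disp = 15−13 = 2.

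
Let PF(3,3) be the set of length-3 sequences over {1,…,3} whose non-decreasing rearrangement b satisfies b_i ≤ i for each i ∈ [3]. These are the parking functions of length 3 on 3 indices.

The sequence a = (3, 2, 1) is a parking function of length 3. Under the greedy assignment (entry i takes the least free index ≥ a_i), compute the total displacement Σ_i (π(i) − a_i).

Σπ(i) = 1+…+3 = 6; Σa = 3+2+1 = 6; disp = 6−6 = 0.

0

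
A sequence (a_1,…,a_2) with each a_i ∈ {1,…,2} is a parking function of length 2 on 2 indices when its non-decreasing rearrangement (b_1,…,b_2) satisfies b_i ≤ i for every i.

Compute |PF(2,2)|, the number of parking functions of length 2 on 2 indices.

3

Count = (2+1−2)·(2+1)^{2−1} = 1×3 = 3 (Pollak)
E.g. (2,1) → sorted (1,2): b_i ≤ i ∀i, a PF.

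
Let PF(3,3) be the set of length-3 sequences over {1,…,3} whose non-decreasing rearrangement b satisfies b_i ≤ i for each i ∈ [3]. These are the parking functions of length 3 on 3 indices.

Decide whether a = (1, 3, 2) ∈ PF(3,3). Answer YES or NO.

Sorted: b = (1, 2, 3).
  b_1=1 ≤ 1
  b_2=2 ≤ 2
  b_3=3 ≤ 3
All bounds hold ⇒ YES

YES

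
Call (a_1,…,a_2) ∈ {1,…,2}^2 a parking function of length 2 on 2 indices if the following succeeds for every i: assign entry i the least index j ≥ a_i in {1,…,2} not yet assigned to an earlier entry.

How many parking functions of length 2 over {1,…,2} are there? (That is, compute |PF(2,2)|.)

|PF(2,2)| = (2+1−2)·(2+1)^{2−1} = 1×3 = 3 [KW]
One tuple (2,1) → sorted (1,2): b_i ≤ i ∀i, a PF.

3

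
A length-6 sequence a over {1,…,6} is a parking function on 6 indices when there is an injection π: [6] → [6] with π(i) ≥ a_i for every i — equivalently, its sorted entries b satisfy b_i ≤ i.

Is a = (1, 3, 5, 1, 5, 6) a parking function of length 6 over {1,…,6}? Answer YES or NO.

NO

Rearranged: b = (1, 1, 3, 5, 5, 6).
  b_1=1 ≤ 1
  b_2=1 ≤ 2
  b_3=3 ≤ 3
  b_4=5 > 4
  fails at i=4 ⇒ NO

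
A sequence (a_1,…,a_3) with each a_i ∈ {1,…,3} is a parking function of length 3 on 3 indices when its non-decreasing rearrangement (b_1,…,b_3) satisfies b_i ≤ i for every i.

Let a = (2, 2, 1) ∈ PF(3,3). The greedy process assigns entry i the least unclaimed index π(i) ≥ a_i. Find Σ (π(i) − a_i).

1

Σπ = 6 ({1..3} each once); Σa = 2+2+1 = 5; disp = 6−5 = 1.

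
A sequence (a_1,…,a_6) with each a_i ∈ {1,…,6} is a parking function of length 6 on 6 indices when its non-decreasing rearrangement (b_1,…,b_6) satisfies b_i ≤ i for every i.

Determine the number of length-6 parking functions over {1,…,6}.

|PF| = (6+1−6)·(6+1)^{6−1} = 1×16807 = 16807 (Konheim–Weiss)
Example (2,1,6,4,3,5) → sorted (1,2,3,4,5,6): b_i ≤ i ∀i, a PF.

16807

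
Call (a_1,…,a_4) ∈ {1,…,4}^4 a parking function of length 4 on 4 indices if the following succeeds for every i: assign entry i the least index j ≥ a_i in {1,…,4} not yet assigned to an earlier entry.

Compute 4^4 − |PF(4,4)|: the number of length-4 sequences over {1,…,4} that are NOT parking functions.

|PF(4,4)| = (5−4)·5^(4−1) = 1 · 125 = 125 (Konheim–Weiss)
Example (4,1,3,3) → sorted (1,3,3,4): b_2=3>2, not a PF.
So 256 − 125 = 131 fail.

131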